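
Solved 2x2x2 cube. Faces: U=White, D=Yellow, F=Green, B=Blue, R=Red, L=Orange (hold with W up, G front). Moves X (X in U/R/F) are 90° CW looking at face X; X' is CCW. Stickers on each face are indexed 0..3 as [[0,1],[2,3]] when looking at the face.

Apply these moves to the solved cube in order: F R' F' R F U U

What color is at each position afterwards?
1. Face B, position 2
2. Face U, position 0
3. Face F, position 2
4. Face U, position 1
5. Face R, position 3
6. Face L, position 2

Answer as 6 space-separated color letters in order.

After move 1 (F): F=GGGG U=WWOO R=WRWR D=RRYY L=OYOY
After move 2 (R'): R=RRWW U=WBOB F=GWGO D=RGYG B=YBRB
After move 3 (F'): F=WOGG U=WBRW R=GRRW D=YYYG L=OBOO
After move 4 (R): R=RGWR U=WORG F=WYGG D=YRYY B=WBBB
After move 5 (F): F=GWGY U=WOOB R=RGGR D=WRYY L=OYOR
After move 6 (U): U=OWBO F=RGGY R=WBGR B=OYBB L=GWOR
After move 7 (U): U=BOOW F=WBGY R=OYGR B=GWBB L=RGOR
Query 1: B[2] = B
Query 2: U[0] = B
Query 3: F[2] = G
Query 4: U[1] = O
Query 5: R[3] = R
Query 6: L[2] = O

Answer: B B G O R O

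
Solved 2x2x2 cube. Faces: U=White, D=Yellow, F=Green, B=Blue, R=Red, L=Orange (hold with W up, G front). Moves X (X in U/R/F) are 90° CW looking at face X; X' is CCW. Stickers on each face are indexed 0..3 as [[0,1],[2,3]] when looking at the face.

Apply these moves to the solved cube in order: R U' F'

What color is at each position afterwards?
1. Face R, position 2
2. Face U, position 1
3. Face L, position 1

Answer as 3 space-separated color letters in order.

After move 1 (R): R=RRRR U=WGWG F=GYGY D=YBYB B=WBWB
After move 2 (U'): U=GGWW F=OOGY R=GYRR B=RRWB L=WBOO
After move 3 (F'): F=OYOG U=GGGR R=BYYR D=BOYB L=WWOW
Query 1: R[2] = Y
Query 2: U[1] = G
Query 3: L[1] = W

Answer: Y G W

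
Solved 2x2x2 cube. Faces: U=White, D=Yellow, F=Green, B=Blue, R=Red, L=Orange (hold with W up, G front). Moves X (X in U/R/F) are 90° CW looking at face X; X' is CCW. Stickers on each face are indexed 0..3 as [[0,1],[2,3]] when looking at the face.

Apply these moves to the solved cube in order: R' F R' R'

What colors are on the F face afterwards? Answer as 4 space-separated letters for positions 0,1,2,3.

Answer: G Y W Y

Derivation:
After move 1 (R'): R=RRRR U=WBWB F=GWGW D=YGYG B=YBYB
After move 2 (F): F=GGWW U=WBOO R=WRBR D=RRYG L=OYOG
After move 3 (R'): R=RRWB U=WYOY F=GBWO D=RGYW B=GBRB
After move 4 (R'): R=RBRW U=WROG F=GYWY D=RBYO B=WBGB
Query: F face = GYWY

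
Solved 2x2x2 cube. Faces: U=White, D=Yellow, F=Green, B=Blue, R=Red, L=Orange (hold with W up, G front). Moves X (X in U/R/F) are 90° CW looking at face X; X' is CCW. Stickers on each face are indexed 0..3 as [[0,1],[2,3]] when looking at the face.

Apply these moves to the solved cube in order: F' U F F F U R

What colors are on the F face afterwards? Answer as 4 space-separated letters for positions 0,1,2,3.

Answer: O W Y Y

Derivation:
After move 1 (F'): F=GGGG U=WWRR R=YRYR D=OOYY L=OWOW
After move 2 (U): U=RWRW F=YRGG R=BBYR B=OWBB L=GGOW
After move 3 (F): F=GYGR U=RWWG R=RBWR D=YBYY L=GOOO
After move 4 (F): F=GGRY U=RWOO R=WBGR D=WRYY L=GYOB
After move 5 (F): F=RGYG U=RWBY R=OBOR D=GWYY L=GWOR
After move 6 (U): U=BRYW F=OBYG R=OWOR B=GWBB L=RGOR
After move 7 (R): R=OORW U=BBYG F=OWYY D=GBYG B=WWRB
Query: F face = OWYY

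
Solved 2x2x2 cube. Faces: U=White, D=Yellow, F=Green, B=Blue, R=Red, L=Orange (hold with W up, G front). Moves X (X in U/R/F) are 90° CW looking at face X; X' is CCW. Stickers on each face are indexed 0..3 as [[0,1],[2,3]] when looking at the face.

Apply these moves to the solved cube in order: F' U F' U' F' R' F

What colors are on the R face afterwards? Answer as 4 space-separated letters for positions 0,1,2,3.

Answer: R R O G

Derivation:
After move 1 (F'): F=GGGG U=WWRR R=YRYR D=OOYY L=OWOW
After move 2 (U): U=RWRW F=YRGG R=BBYR B=OWBB L=GGOW
After move 3 (F'): F=RGYG U=RWBY R=OBOR D=GWYY L=GWOR
After move 4 (U'): U=WYRB F=GWYG R=RGOR B=OBBB L=OWOR
After move 5 (F'): F=WGGY U=WYRO R=WGGR D=WRYY L=OBOR
After move 6 (R'): R=GRWG U=WBRO F=WYGO D=WGYY B=YBRB
After move 7 (F): F=GWOY U=WBRB R=RROG D=WGYY L=OWOG
Query: R face = RROG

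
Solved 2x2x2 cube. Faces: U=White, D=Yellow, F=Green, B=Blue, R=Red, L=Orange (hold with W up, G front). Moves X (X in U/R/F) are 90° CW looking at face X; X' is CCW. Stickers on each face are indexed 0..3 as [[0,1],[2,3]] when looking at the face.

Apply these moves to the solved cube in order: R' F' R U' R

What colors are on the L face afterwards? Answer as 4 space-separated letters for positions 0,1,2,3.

Answer: R B O W

Derivation:
After move 1 (R'): R=RRRR U=WBWB F=GWGW D=YGYG B=YBYB
After move 2 (F'): F=WWGG U=WBRR R=GRYR D=OOYG L=OBOW
After move 3 (R): R=YGRR U=WWRG F=WOGG D=OYYY B=RBBB
After move 4 (U'): U=WGWR F=OBGG R=WORR B=YGBB L=RBOW
After move 5 (R): R=RWRO U=WBWG F=OYGY D=OBYY B=RGGB
Query: L face = RBOW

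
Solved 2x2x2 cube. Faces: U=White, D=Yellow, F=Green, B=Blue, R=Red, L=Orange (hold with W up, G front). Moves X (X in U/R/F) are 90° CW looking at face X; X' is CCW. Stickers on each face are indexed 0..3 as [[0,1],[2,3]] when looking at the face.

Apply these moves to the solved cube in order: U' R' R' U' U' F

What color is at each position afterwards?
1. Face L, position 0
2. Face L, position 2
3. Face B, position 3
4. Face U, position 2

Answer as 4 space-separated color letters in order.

Answer: R O B O

Derivation:
After move 1 (U'): U=WWWW F=OOGG R=GGRR B=RRBB L=BBOO
After move 2 (R'): R=GRGR U=WBWR F=OWGW D=YOYG B=YRYB
After move 3 (R'): R=RRGG U=WYWY F=OBGR D=YWYW B=GROB
After move 4 (U'): U=YYWW F=BBGR R=OBGG B=RROB L=GROO
After move 5 (U'): U=YWYW F=GRGR R=BBGG B=OBOB L=RROO
After move 6 (F): F=GGRR U=YWOR R=YBWG D=GBYW L=RYOW
Query 1: L[0] = R
Query 2: L[2] = O
Query 3: B[3] = B
Query 4: U[2] = O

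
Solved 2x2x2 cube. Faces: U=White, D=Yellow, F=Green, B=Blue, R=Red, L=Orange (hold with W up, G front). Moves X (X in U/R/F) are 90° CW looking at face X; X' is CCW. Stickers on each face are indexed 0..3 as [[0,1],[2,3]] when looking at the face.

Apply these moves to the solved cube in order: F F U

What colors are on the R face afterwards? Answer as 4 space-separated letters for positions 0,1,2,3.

After move 1 (F): F=GGGG U=WWOO R=WRWR D=RRYY L=OYOY
After move 2 (F): F=GGGG U=WWYY R=OROR D=WWYY L=OROR
After move 3 (U): U=YWYW F=ORGG R=BBOR B=ORBB L=GGOR
Query: R face = BBOR

Answer: B B O R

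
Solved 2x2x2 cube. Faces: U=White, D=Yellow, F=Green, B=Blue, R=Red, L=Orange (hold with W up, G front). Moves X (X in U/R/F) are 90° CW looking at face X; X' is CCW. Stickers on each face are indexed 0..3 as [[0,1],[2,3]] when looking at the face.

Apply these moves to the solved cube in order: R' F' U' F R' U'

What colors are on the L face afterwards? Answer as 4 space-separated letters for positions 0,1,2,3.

After move 1 (R'): R=RRRR U=WBWB F=GWGW D=YGYG B=YBYB
After move 2 (F'): F=WWGG U=WBRR R=GRYR D=OOYG L=OBOW
After move 3 (U'): U=BRWR F=OBGG R=WWYR B=GRYB L=YBOW
After move 4 (F): F=GOGB U=BRWB R=WWRR D=YWYG L=YOOO
After move 5 (R'): R=WRWR U=BYWG F=GRGB D=YOYB B=GRWB
After move 6 (U'): U=YGBW F=YOGB R=GRWR B=WRWB L=GROO
Query: L face = GROO

Answer: G R O O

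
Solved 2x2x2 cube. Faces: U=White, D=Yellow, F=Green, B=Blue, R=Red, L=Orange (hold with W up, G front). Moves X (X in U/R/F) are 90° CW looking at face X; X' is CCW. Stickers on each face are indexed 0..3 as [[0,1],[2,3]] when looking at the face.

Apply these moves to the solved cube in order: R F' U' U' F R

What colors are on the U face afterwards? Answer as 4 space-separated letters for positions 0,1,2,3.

After move 1 (R): R=RRRR U=WGWG F=GYGY D=YBYB B=WBWB
After move 2 (F'): F=YYGG U=WGRR R=BRYR D=OOYB L=OGOW
After move 3 (U'): U=GRWR F=OGGG R=YYYR B=BRWB L=WBOW
After move 4 (U'): U=RRGW F=WBGG R=OGYR B=YYWB L=BROW
After move 5 (F): F=GWGB U=RRWR R=GGWR D=YOYB L=BOOO
After move 6 (R): R=WGRG U=RWWB F=GOGB D=YWYY B=RYRB
Query: U face = RWWB

Answer: R W W B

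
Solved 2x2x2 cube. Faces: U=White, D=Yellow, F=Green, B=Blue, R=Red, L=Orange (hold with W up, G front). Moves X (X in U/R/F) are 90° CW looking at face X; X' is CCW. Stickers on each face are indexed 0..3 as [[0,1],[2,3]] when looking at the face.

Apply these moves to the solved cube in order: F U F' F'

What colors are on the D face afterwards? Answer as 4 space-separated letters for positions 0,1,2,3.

Answer: W O Y Y

Derivation:
After move 1 (F): F=GGGG U=WWOO R=WRWR D=RRYY L=OYOY
After move 2 (U): U=OWOW F=WRGG R=BBWR B=OYBB L=GGOY
After move 3 (F'): F=RGWG U=OWBW R=RBRR D=GYYY L=GWOO
After move 4 (F'): F=GGRW U=OWRR R=YBGR D=WOYY L=GWOB
Query: D face = WOYY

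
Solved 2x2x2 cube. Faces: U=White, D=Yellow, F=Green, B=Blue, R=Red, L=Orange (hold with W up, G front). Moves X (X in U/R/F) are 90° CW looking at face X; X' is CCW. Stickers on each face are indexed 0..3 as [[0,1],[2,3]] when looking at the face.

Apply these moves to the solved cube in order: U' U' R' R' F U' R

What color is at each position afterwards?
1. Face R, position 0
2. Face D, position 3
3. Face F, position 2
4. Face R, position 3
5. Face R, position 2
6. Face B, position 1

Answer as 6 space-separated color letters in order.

After move 1 (U'): U=WWWW F=OOGG R=GGRR B=RRBB L=BBOO
After move 2 (U'): U=WWWW F=BBGG R=OORR B=GGBB L=RROO
After move 3 (R'): R=OROR U=WBWG F=BWGW D=YBYG B=YGYB
After move 4 (R'): R=RROO U=WYWY F=BBGG D=YWYW B=GGBB
After move 5 (F): F=GBGB U=WYOR R=WRYO D=ORYW L=RYOW
After move 6 (U'): U=YRWO F=RYGB R=GBYO B=WRBB L=GGOW
After move 7 (R): R=YGOB U=YYWB F=RRGW D=OBYW B=ORRB
Query 1: R[0] = Y
Query 2: D[3] = W
Query 3: F[2] = G
Query 4: R[3] = B
Query 5: R[2] = O
Query 6: B[1] = R

Answer: Y W G B O R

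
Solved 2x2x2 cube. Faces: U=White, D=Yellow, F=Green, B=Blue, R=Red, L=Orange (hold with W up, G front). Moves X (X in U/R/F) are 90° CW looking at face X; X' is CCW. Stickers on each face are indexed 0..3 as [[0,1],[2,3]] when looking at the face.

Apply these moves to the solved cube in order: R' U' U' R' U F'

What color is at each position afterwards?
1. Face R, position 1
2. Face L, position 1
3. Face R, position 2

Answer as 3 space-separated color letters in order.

Answer: W Y Y

Derivation:
After move 1 (R'): R=RRRR U=WBWB F=GWGW D=YGYG B=YBYB
After move 2 (U'): U=BBWW F=OOGW R=GWRR B=RRYB L=YBOO
After move 3 (U'): U=BWBW F=YBGW R=OORR B=GWYB L=RROO
After move 4 (R'): R=OROR U=BYBG F=YWGW D=YBYW B=GWGB
After move 5 (U): U=BBGY F=ORGW R=GWOR B=RRGB L=YWOO
After move 6 (F'): F=RWOG U=BBGO R=BWYR D=WOYW L=YYOG
Query 1: R[1] = W
Query 2: L[1] = Y
Query 3: R[2] = Y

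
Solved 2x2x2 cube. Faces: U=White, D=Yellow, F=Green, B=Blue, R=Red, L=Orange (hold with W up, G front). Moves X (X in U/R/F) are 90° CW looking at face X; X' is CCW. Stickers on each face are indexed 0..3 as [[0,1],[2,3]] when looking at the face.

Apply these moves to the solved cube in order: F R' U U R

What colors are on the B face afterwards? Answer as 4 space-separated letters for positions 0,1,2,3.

Answer: W W O B

Derivation:
After move 1 (F): F=GGGG U=WWOO R=WRWR D=RRYY L=OYOY
After move 2 (R'): R=RRWW U=WBOB F=GWGO D=RGYG B=YBRB
After move 3 (U): U=OWBB F=RRGO R=YBWW B=OYRB L=GWOY
After move 4 (U): U=BOBW F=YBGO R=OYWW B=GWRB L=RROY
After move 5 (R): R=WOWY U=BBBO F=YGGG D=RRYG B=WWOB
Query: B face = WWOB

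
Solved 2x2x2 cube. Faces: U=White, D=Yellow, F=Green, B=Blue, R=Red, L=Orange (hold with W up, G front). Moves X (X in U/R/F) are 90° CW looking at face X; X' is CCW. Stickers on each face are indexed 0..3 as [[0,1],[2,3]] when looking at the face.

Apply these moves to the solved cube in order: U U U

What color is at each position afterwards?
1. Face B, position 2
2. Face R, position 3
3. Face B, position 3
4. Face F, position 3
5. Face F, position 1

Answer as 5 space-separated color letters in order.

After move 1 (U): U=WWWW F=RRGG R=BBRR B=OOBB L=GGOO
After move 2 (U): U=WWWW F=BBGG R=OORR B=GGBB L=RROO
After move 3 (U): U=WWWW F=OOGG R=GGRR B=RRBB L=BBOO
Query 1: B[2] = B
Query 2: R[3] = R
Query 3: B[3] = B
Query 4: F[3] = G
Query 5: F[1] = O

Answer: B R B G O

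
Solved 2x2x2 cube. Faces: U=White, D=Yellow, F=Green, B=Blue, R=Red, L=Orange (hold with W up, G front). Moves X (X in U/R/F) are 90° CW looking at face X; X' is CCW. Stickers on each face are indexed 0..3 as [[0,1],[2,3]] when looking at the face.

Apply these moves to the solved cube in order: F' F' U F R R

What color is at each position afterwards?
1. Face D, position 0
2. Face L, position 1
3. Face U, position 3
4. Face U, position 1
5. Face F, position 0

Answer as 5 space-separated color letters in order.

After move 1 (F'): F=GGGG U=WWRR R=YRYR D=OOYY L=OWOW
After move 2 (F'): F=GGGG U=WWYY R=OROR D=WWYY L=OROR
After move 3 (U): U=YWYW F=ORGG R=BBOR B=ORBB L=GGOR
After move 4 (F): F=GOGR U=YWRG R=YBWR D=OBYY L=GWOW
After move 5 (R): R=WYRB U=YORR F=GBGY D=OBYO B=GRWB
After move 6 (R): R=RWBY U=YBRY F=GBGO D=OWYG B=RROB
Query 1: D[0] = O
Query 2: L[1] = W
Query 3: U[3] = Y
Query 4: U[1] = B
Query 5: F[0] = G

Answer: O W Y B G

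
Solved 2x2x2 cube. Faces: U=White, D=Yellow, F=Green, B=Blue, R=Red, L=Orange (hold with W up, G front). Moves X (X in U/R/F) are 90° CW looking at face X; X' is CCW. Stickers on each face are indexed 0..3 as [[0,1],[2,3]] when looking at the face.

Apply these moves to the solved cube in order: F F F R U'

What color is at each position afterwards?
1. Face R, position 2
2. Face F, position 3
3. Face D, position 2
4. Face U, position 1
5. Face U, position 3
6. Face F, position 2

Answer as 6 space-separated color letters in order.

After move 1 (F): F=GGGG U=WWOO R=WRWR D=RRYY L=OYOY
After move 2 (F): F=GGGG U=WWYY R=OROR D=WWYY L=OROR
After move 3 (F): F=GGGG U=WWRR R=YRYR D=OOYY L=OWOW
After move 4 (R): R=YYRR U=WGRG F=GOGY D=OBYB B=RBWB
After move 5 (U'): U=GGWR F=OWGY R=GORR B=YYWB L=RBOW
Query 1: R[2] = R
Query 2: F[3] = Y
Query 3: D[2] = Y
Query 4: U[1] = G
Query 5: U[3] = R
Query 6: F[2] = G

Answer: R Y Y G R G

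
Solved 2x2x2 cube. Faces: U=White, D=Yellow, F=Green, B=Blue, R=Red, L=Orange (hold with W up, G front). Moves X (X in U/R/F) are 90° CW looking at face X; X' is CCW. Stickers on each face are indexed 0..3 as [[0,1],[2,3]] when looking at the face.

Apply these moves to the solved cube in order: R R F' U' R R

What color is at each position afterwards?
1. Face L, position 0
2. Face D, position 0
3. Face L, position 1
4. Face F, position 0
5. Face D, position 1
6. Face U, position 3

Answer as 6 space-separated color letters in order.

Answer: G O B O R W

Derivation:
After move 1 (R): R=RRRR U=WGWG F=GYGY D=YBYB B=WBWB
After move 2 (R): R=RRRR U=WYWY F=GBGB D=YWYW B=GBGB
After move 3 (F'): F=BBGG U=WYRR R=WRYR D=OOYW L=OYOW
After move 4 (U'): U=YRWR F=OYGG R=BBYR B=WRGB L=GBOW
After move 5 (R): R=YBRB U=YYWG F=OOGW D=OGYW B=RRRB
After move 6 (R): R=RYBB U=YOWW F=OGGW D=ORYR B=GRYB
Query 1: L[0] = G
Query 2: D[0] = O
Query 3: L[1] = B
Query 4: F[0] = O
Query 5: D[1] = R
Query 6: U[3] = W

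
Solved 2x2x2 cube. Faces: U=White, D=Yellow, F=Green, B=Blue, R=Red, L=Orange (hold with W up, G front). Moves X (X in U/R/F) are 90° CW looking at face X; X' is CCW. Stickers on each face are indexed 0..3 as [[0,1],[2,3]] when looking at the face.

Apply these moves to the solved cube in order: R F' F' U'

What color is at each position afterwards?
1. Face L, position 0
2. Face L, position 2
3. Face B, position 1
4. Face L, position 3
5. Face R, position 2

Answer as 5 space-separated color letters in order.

After move 1 (R): R=RRRR U=WGWG F=GYGY D=YBYB B=WBWB
After move 2 (F'): F=YYGG U=WGRR R=BRYR D=OOYB L=OGOW
After move 3 (F'): F=YGYG U=WGBY R=OROR D=GWYB L=OROR
After move 4 (U'): U=GYWB F=ORYG R=YGOR B=ORWB L=WBOR
Query 1: L[0] = W
Query 2: L[2] = O
Query 3: B[1] = R
Query 4: L[3] = R
Query 5: R[2] = O

Answer: W O R R O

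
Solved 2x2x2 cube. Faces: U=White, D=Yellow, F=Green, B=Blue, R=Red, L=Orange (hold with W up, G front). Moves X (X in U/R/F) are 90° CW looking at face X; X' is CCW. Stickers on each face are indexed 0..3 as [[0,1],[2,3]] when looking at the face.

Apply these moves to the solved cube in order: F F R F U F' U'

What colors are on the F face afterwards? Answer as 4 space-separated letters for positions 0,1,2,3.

After move 1 (F): F=GGGG U=WWOO R=WRWR D=RRYY L=OYOY
After move 2 (F): F=GGGG U=WWYY R=OROR D=WWYY L=OROR
After move 3 (R): R=OORR U=WGYG F=GWGY D=WBYB B=YBWB
After move 4 (F): F=GGYW U=WGRR R=YOGR D=ROYB L=OWOB
After move 5 (U): U=RWRG F=YOYW R=YBGR B=OWWB L=GGOB
After move 6 (F'): F=OWYY U=RWYG R=OBRR D=GBYB L=GGOR
After move 7 (U'): U=WGRY F=GGYY R=OWRR B=OBWB L=OWOR
Query: F face = GGYY

Answer: G G Y Y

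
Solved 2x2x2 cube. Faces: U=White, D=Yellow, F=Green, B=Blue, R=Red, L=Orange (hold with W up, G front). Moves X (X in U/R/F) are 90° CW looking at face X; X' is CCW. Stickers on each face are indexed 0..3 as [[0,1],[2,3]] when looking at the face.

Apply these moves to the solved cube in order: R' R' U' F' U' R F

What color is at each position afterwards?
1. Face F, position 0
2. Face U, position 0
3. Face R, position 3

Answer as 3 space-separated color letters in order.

Answer: O Y B

Derivation:
After move 1 (R'): R=RRRR U=WBWB F=GWGW D=YGYG B=YBYB
After move 2 (R'): R=RRRR U=WYWY F=GBGB D=YWYW B=GBGB
After move 3 (U'): U=YYWW F=OOGB R=GBRR B=RRGB L=GBOO
After move 4 (F'): F=OBOG U=YYGR R=WBYR D=BOYW L=GWOW
After move 5 (U'): U=YRYG F=GWOG R=OBYR B=WBGB L=RROW
After move 6 (R): R=YORB U=YWYG F=GOOW D=BGYW B=GBRB
After move 7 (F): F=OGWO U=YWWR R=YOGB D=RYYW L=RBOG
Query 1: F[0] = O
Query 2: U[0] = Y
Query 3: R[3] = B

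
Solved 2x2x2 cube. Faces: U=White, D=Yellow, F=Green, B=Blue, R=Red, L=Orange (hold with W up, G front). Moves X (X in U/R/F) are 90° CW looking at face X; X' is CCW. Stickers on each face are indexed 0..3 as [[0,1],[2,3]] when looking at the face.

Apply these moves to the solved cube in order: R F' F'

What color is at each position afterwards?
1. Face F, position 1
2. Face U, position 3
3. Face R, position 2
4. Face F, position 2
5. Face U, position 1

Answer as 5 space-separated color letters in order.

After move 1 (R): R=RRRR U=WGWG F=GYGY D=YBYB B=WBWB
After move 2 (F'): F=YYGG U=WGRR R=BRYR D=OOYB L=OGOW
After move 3 (F'): F=YGYG U=WGBY R=OROR D=GWYB L=OROR
Query 1: F[1] = G
Query 2: U[3] = Y
Query 3: R[2] = O
Query 4: F[2] = Y
Query 5: U[1] = G

Answer: G Y O Y G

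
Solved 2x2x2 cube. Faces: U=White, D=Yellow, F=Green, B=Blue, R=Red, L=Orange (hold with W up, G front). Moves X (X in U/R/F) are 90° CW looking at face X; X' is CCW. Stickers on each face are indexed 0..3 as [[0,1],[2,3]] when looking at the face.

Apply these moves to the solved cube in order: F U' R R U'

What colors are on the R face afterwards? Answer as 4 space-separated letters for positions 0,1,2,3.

Answer: O B G G

Derivation:
After move 1 (F): F=GGGG U=WWOO R=WRWR D=RRYY L=OYOY
After move 2 (U'): U=WOWO F=OYGG R=GGWR B=WRBB L=BBOY
After move 3 (R): R=WGRG U=WYWG F=ORGY D=RBYW B=OROB
After move 4 (R): R=RWGG U=WRWY F=OBGW D=ROYO B=GRYB
After move 5 (U'): U=RYWW F=BBGW R=OBGG B=RWYB L=GROY
Query: R face = OBGG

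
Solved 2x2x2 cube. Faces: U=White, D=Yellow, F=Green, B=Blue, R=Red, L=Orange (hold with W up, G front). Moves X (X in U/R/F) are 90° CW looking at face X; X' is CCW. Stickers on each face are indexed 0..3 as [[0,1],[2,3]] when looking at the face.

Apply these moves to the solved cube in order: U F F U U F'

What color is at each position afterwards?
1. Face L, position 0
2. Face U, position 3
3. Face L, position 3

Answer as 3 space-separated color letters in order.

After move 1 (U): U=WWWW F=RRGG R=BBRR B=OOBB L=GGOO
After move 2 (F): F=GRGR U=WWOG R=WBWR D=RBYY L=GYOY
After move 3 (F): F=GGRR U=WWYY R=OBGR D=WWYY L=GROB
After move 4 (U): U=YWYW F=OBRR R=OOGR B=GRBB L=GGOB
After move 5 (U): U=YYWW F=OORR R=GRGR B=GGBB L=OBOB
After move 6 (F'): F=OROR U=YYGG R=WRWR D=BBYY L=OWOW
Query 1: L[0] = O
Query 2: U[3] = G
Query 3: L[3] = W

Answer: O G W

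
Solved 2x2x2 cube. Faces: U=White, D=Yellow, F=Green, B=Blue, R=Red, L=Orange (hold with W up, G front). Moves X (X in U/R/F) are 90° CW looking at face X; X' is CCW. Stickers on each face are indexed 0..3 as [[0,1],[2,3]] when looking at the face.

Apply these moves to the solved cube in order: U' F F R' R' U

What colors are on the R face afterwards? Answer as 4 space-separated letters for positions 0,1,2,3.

Answer: O R G O

Derivation:
After move 1 (U'): U=WWWW F=OOGG R=GGRR B=RRBB L=BBOO
After move 2 (F): F=GOGO U=WWOB R=WGWR D=RGYY L=BYOY
After move 3 (F): F=GGOO U=WWYY R=OGBR D=WWYY L=BROG
After move 4 (R'): R=GROB U=WBYR F=GWOY D=WGYO B=YRWB
After move 5 (R'): R=RBGO U=WWYY F=GBOR D=WWYY B=ORGB
After move 6 (U): U=YWYW F=RBOR R=ORGO B=BRGB L=GBOG
Query: R face = ORGO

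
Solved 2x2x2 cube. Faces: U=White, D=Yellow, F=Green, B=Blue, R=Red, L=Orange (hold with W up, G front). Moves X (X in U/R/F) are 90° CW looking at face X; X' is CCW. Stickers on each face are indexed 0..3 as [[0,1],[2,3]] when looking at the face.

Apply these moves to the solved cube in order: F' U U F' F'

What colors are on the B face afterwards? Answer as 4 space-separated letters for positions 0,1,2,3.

Answer: G G B B

Derivation:
After move 1 (F'): F=GGGG U=WWRR R=YRYR D=OOYY L=OWOW
After move 2 (U): U=RWRW F=YRGG R=BBYR B=OWBB L=GGOW
After move 3 (U): U=RRWW F=BBGG R=OWYR B=GGBB L=YROW
After move 4 (F'): F=BGBG U=RROY R=OWOR D=RWYY L=YWOW
After move 5 (F'): F=GGBB U=RROO R=WWRR D=WWYY L=YYOO
Query: B face = GGBB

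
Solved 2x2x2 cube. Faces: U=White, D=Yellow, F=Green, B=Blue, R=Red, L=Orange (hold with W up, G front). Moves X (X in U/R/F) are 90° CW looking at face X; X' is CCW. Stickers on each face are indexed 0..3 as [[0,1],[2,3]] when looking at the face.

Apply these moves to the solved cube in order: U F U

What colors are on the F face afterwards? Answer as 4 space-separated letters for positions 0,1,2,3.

Answer: W B G R

Derivation:
After move 1 (U): U=WWWW F=RRGG R=BBRR B=OOBB L=GGOO
After move 2 (F): F=GRGR U=WWOG R=WBWR D=RBYY L=GYOY
After move 3 (U): U=OWGW F=WBGR R=OOWR B=GYBB L=GROY
Query: F face = WBGR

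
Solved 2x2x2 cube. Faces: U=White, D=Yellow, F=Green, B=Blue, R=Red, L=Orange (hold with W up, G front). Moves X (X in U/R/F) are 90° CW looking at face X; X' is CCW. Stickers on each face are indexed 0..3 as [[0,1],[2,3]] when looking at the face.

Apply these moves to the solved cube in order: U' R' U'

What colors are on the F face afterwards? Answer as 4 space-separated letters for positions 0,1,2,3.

After move 1 (U'): U=WWWW F=OOGG R=GGRR B=RRBB L=BBOO
After move 2 (R'): R=GRGR U=WBWR F=OWGW D=YOYG B=YRYB
After move 3 (U'): U=BRWW F=BBGW R=OWGR B=GRYB L=YROO
Query: F face = BBGW

Answer: B B G W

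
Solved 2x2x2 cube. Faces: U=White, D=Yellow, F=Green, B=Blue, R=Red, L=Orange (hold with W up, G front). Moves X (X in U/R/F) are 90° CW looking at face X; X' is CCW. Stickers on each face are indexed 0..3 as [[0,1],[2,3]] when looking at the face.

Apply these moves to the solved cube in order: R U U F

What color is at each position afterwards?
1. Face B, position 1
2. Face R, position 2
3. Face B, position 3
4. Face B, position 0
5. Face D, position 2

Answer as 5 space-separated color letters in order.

Answer: Y W B G Y

Derivation:
After move 1 (R): R=RRRR U=WGWG F=GYGY D=YBYB B=WBWB
After move 2 (U): U=WWGG F=RRGY R=WBRR B=OOWB L=GYOO
After move 3 (U): U=GWGW F=WBGY R=OORR B=GYWB L=RROO
After move 4 (F): F=GWYB U=GWOR R=GOWR D=ROYB L=RYOB
Query 1: B[1] = Y
Query 2: R[2] = W
Query 3: B[3] = B
Query 4: B[0] = G
Query 5: D[2] = Y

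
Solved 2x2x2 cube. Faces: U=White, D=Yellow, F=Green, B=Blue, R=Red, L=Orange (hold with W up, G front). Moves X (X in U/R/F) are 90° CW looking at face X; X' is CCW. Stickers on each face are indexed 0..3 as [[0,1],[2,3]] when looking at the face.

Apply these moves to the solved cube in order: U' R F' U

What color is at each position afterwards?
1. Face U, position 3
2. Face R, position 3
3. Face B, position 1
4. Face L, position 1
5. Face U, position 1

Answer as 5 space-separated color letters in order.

Answer: O G G Y W

Derivation:
After move 1 (U'): U=WWWW F=OOGG R=GGRR B=RRBB L=BBOO
After move 2 (R): R=RGRG U=WOWG F=OYGY D=YBYR B=WRWB
After move 3 (F'): F=YYOG U=WORR R=BGYG D=BOYR L=BGOW
After move 4 (U): U=RWRO F=BGOG R=WRYG B=BGWB L=YYOW
Query 1: U[3] = O
Query 2: R[3] = G
Query 3: B[1] = G
Query 4: L[1] = Y
Query 5: U[1] = W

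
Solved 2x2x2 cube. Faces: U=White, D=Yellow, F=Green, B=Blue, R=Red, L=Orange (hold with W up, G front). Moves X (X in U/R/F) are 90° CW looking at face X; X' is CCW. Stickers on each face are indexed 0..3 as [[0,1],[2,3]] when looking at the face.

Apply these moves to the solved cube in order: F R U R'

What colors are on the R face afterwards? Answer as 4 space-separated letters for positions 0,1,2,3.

Answer: B R O R

Derivation:
After move 1 (F): F=GGGG U=WWOO R=WRWR D=RRYY L=OYOY
After move 2 (R): R=WWRR U=WGOG F=GRGY D=RBYB B=OBWB
After move 3 (U): U=OWGG F=WWGY R=OBRR B=OYWB L=GROY
After move 4 (R'): R=BROR U=OWGO F=WWGG D=RWYY B=BYBB
Query: R face = BROR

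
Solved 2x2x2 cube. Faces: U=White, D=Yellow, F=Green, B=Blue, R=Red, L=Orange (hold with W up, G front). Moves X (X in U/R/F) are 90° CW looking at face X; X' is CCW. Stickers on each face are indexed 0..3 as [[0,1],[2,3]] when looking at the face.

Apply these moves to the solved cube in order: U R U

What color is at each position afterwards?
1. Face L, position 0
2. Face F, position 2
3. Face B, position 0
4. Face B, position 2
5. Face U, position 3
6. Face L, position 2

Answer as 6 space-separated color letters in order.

After move 1 (U): U=WWWW F=RRGG R=BBRR B=OOBB L=GGOO
After move 2 (R): R=RBRB U=WRWG F=RYGY D=YBYO B=WOWB
After move 3 (U): U=WWGR F=RBGY R=WORB B=GGWB L=RYOO
Query 1: L[0] = R
Query 2: F[2] = G
Query 3: B[0] = G
Query 4: B[2] = W
Query 5: U[3] = R
Query 6: L[2] = O

Answer: R G G W R O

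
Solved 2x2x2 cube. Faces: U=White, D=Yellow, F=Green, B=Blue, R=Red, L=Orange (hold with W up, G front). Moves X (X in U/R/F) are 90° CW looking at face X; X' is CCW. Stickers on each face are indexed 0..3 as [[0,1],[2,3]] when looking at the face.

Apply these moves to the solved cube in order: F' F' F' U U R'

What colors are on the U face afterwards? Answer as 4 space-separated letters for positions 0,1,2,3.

After move 1 (F'): F=GGGG U=WWRR R=YRYR D=OOYY L=OWOW
After move 2 (F'): F=GGGG U=WWYY R=OROR D=WWYY L=OROR
After move 3 (F'): F=GGGG U=WWOO R=WRWR D=RRYY L=OYOY
After move 4 (U): U=OWOW F=WRGG R=BBWR B=OYBB L=GGOY
After move 5 (U): U=OOWW F=BBGG R=OYWR B=GGBB L=WROY
After move 6 (R'): R=YROW U=OBWG F=BOGW D=RBYG B=YGRB
Query: U face = OBWG

Answer: O B W G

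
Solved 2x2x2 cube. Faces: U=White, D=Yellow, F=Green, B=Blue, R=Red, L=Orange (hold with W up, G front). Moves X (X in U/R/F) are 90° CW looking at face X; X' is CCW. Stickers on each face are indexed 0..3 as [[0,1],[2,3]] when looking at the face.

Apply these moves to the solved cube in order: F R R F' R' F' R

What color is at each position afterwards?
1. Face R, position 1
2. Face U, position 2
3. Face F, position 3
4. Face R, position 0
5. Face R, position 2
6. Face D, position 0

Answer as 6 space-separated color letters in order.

Answer: B W G Y R Y

Derivation:
After move 1 (F): F=GGGG U=WWOO R=WRWR D=RRYY L=OYOY
After move 2 (R): R=WWRR U=WGOG F=GRGY D=RBYB B=OBWB
After move 3 (R): R=RWRW U=WROY F=GBGB D=RWYO B=GBGB
After move 4 (F'): F=BBGG U=WRRR R=WWRW D=YYYO L=OYOO
After move 5 (R'): R=WWWR U=WGRG F=BRGR D=YBYG B=OBYB
After move 6 (F'): F=RRBG U=WGWW R=BWYR D=YOYG L=OGOR
After move 7 (R): R=YBRW U=WRWG F=ROBG D=YYYO B=WBGB
Query 1: R[1] = B
Query 2: U[2] = W
Query 3: F[3] = G
Query 4: R[0] = Y
Query 5: R[2] = R
Query 6: D[0] = Y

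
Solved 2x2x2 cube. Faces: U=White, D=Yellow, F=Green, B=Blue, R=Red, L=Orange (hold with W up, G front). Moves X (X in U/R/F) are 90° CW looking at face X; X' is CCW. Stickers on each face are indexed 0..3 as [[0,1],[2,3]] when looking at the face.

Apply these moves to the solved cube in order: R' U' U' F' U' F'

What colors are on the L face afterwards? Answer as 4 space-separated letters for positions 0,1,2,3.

Answer: G O O B

Derivation:
After move 1 (R'): R=RRRR U=WBWB F=GWGW D=YGYG B=YBYB
After move 2 (U'): U=BBWW F=OOGW R=GWRR B=RRYB L=YBOO
After move 3 (U'): U=BWBW F=YBGW R=OORR B=GWYB L=RROO
After move 4 (F'): F=BWYG U=BWOR R=GOYR D=ROYG L=RWOB
After move 5 (U'): U=WRBO F=RWYG R=BWYR B=GOYB L=GWOB
After move 6 (F'): F=WGRY U=WRBY R=OWRR D=WBYG L=GOOB
Query: L face = GOOB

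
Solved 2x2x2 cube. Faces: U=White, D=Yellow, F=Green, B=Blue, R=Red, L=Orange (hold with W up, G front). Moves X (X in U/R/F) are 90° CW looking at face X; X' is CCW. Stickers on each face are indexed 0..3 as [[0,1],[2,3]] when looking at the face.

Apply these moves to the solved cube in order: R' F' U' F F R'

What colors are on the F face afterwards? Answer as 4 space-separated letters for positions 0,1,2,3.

Answer: G R B O

Derivation:
After move 1 (R'): R=RRRR U=WBWB F=GWGW D=YGYG B=YBYB
After move 2 (F'): F=WWGG U=WBRR R=GRYR D=OOYG L=OBOW
After move 3 (U'): U=BRWR F=OBGG R=WWYR B=GRYB L=YBOW
After move 4 (F): F=GOGB U=BRWB R=WWRR D=YWYG L=YOOO
After move 5 (F): F=GGBO U=BROO R=WWBR D=RWYG L=YYOW
After move 6 (R'): R=WRWB U=BYOG F=GRBO D=RGYO B=GRWB
Query: F face = GRBO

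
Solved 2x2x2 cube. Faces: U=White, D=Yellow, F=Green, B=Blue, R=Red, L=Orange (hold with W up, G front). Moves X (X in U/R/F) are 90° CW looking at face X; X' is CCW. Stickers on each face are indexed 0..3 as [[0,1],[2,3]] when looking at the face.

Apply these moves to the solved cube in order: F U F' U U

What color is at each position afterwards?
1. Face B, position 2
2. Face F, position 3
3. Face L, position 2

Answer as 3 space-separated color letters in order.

Answer: B G O

Derivation:
After move 1 (F): F=GGGG U=WWOO R=WRWR D=RRYY L=OYOY
After move 2 (U): U=OWOW F=WRGG R=BBWR B=OYBB L=GGOY
After move 3 (F'): F=RGWG U=OWBW R=RBRR D=GYYY L=GWOO
After move 4 (U): U=BOWW F=RBWG R=OYRR B=GWBB L=RGOO
After move 5 (U): U=WBWO F=OYWG R=GWRR B=RGBB L=RBOO
Query 1: B[2] = B
Query 2: F[3] = G
Query 3: L[2] = O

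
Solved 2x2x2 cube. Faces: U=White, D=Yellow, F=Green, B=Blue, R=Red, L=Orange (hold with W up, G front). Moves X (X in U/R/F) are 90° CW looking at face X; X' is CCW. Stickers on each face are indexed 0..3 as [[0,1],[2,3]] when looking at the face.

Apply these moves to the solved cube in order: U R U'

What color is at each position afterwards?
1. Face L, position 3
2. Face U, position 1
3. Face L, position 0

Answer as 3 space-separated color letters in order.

After move 1 (U): U=WWWW F=RRGG R=BBRR B=OOBB L=GGOO
After move 2 (R): R=RBRB U=WRWG F=RYGY D=YBYO B=WOWB
After move 3 (U'): U=RGWW F=GGGY R=RYRB B=RBWB L=WOOO
Query 1: L[3] = O
Query 2: U[1] = G
Query 3: L[0] = W

Answer: O G W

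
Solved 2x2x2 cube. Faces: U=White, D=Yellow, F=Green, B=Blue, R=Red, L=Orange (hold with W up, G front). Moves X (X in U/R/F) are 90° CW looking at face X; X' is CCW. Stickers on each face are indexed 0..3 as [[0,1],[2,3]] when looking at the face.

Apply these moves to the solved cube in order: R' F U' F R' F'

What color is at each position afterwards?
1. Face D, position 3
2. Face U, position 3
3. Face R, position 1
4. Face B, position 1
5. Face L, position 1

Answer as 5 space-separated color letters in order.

After move 1 (R'): R=RRRR U=WBWB F=GWGW D=YGYG B=YBYB
After move 2 (F): F=GGWW U=WBOO R=WRBR D=RRYG L=OYOG
After move 3 (U'): U=BOWO F=OYWW R=GGBR B=WRYB L=YBOG
After move 4 (F): F=WOWY U=BOGB R=WGOR D=BGYG L=YROR
After move 5 (R'): R=GRWO U=BYGW F=WOWB D=BOYY B=GRGB
After move 6 (F'): F=OBWW U=BYGW R=ORBO D=RRYY L=YWOG
Query 1: D[3] = Y
Query 2: U[3] = W
Query 3: R[1] = R
Query 4: B[1] = R
Query 5: L[1] = W

Answer: Y W R R W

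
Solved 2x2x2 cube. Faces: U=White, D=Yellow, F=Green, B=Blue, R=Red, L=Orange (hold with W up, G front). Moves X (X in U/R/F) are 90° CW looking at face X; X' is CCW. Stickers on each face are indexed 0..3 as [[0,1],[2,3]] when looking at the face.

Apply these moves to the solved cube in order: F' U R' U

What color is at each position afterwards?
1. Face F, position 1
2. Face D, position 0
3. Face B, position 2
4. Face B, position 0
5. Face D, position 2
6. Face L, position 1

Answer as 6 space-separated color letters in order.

Answer: R O O G Y W

Derivation:
After move 1 (F'): F=GGGG U=WWRR R=YRYR D=OOYY L=OWOW
After move 2 (U): U=RWRW F=YRGG R=BBYR B=OWBB L=GGOW
After move 3 (R'): R=BRBY U=RBRO F=YWGW D=ORYG B=YWOB
After move 4 (U): U=RROB F=BRGW R=YWBY B=GGOB L=YWOW
Query 1: F[1] = R
Query 2: D[0] = O
Query 3: B[2] = O
Query 4: B[0] = G
Query 5: D[2] = Y
Query 6: L[1] = W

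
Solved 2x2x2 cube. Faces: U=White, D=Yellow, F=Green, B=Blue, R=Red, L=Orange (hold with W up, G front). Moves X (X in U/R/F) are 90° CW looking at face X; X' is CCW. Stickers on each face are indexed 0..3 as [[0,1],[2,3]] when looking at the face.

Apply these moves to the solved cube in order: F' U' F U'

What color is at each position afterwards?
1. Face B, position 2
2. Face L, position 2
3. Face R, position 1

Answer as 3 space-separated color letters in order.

After move 1 (F'): F=GGGG U=WWRR R=YRYR D=OOYY L=OWOW
After move 2 (U'): U=WRWR F=OWGG R=GGYR B=YRBB L=BBOW
After move 3 (F): F=GOGW U=WRWB R=WGRR D=YGYY L=BOOO
After move 4 (U'): U=RBWW F=BOGW R=GORR B=WGBB L=YROO
Query 1: B[2] = B
Query 2: L[2] = O
Query 3: R[1] = O

Answer: B O O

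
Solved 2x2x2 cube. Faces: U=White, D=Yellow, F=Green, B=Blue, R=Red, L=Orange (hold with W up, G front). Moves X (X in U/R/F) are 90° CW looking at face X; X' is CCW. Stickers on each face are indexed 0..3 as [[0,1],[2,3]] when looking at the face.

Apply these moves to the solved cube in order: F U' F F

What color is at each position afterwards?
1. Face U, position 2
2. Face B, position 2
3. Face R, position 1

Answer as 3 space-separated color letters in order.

Answer: R B G

Derivation:
After move 1 (F): F=GGGG U=WWOO R=WRWR D=RRYY L=OYOY
After move 2 (U'): U=WOWO F=OYGG R=GGWR B=WRBB L=BBOY
After move 3 (F): F=GOGY U=WOYB R=WGOR D=WGYY L=BROR
After move 4 (F): F=GGYO U=WORR R=YGBR D=OWYY L=BWOG
Query 1: U[2] = R
Query 2: B[2] = B
Query 3: R[1] = G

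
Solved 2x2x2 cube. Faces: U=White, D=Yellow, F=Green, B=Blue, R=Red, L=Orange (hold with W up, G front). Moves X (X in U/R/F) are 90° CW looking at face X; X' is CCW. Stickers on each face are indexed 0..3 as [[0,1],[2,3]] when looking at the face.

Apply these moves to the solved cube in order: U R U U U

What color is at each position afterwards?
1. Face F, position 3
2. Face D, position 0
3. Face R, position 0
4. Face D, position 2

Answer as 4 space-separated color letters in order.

After move 1 (U): U=WWWW F=RRGG R=BBRR B=OOBB L=GGOO
After move 2 (R): R=RBRB U=WRWG F=RYGY D=YBYO B=WOWB
After move 3 (U): U=WWGR F=RBGY R=WORB B=GGWB L=RYOO
After move 4 (U): U=GWRW F=WOGY R=GGRB B=RYWB L=RBOO
After move 5 (U): U=RGWW F=GGGY R=RYRB B=RBWB L=WOOO
Query 1: F[3] = Y
Query 2: D[0] = Y
Query 3: R[0] = R
Query 4: D[2] = Y

Answer: Y Y R Y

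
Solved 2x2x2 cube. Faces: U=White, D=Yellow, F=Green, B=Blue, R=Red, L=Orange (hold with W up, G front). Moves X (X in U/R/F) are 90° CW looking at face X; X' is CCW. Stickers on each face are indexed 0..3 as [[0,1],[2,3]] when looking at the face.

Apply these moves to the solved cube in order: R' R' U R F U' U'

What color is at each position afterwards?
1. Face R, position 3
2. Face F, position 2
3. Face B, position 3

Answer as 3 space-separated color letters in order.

Answer: B W B

Derivation:
After move 1 (R'): R=RRRR U=WBWB F=GWGW D=YGYG B=YBYB
After move 2 (R'): R=RRRR U=WYWY F=GBGB D=YWYW B=GBGB
After move 3 (U): U=WWYY F=RRGB R=GBRR B=OOGB L=GBOO
After move 4 (R): R=RGRB U=WRYB F=RWGW D=YGYO B=YOWB
After move 5 (F): F=GRWW U=WROB R=YGBB D=RRYO L=GYOG
After move 6 (U'): U=RBWO F=GYWW R=GRBB B=YGWB L=YOOG
After move 7 (U'): U=BORW F=YOWW R=GYBB B=GRWB L=YGOG
Query 1: R[3] = B
Query 2: F[2] = W
Query 3: B[3] = B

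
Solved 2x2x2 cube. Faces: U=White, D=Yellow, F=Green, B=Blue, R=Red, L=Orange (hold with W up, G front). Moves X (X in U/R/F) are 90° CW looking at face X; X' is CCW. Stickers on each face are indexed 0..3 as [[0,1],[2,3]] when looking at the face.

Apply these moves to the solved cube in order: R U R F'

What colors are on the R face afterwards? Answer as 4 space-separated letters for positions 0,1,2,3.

After move 1 (R): R=RRRR U=WGWG F=GYGY D=YBYB B=WBWB
After move 2 (U): U=WWGG F=RRGY R=WBRR B=OOWB L=GYOO
After move 3 (R): R=RWRB U=WRGY F=RBGB D=YWYO B=GOWB
After move 4 (F'): F=BBRG U=WRRR R=WWYB D=YOYO L=GYOG
Query: R face = WWYB

Answer: W W Y B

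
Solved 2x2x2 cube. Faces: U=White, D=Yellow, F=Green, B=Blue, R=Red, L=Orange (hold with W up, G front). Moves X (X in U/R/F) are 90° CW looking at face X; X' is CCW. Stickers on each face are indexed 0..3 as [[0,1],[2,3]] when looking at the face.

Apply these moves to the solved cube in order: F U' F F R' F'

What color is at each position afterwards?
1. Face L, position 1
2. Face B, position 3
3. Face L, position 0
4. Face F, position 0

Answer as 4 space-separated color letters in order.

Answer: W B B O

Derivation:
After move 1 (F): F=GGGG U=WWOO R=WRWR D=RRYY L=OYOY
After move 2 (U'): U=WOWO F=OYGG R=GGWR B=WRBB L=BBOY
After move 3 (F): F=GOGY U=WOYB R=WGOR D=WGYY L=BROR
After move 4 (F): F=GGYO U=WORR R=YGBR D=OWYY L=BWOG
After move 5 (R'): R=GRYB U=WBRW F=GOYR D=OGYO B=YRWB
After move 6 (F'): F=ORGY U=WBGY R=GROB D=WGYO L=BWOR
Query 1: L[1] = W
Query 2: B[3] = B
Query 3: L[0] = B
Query 4: F[0] = O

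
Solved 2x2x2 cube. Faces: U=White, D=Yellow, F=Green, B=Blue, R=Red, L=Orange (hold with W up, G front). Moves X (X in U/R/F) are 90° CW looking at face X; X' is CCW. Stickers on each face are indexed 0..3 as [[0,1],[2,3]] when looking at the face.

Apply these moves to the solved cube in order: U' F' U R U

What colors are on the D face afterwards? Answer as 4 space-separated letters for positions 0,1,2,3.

Answer: B B Y B

Derivation:
After move 1 (U'): U=WWWW F=OOGG R=GGRR B=RRBB L=BBOO
After move 2 (F'): F=OGOG U=WWGR R=YGYR D=BOYY L=BWOW
After move 3 (U): U=GWRW F=YGOG R=RRYR B=BWBB L=OGOW
After move 4 (R): R=YRRR U=GGRG F=YOOY D=BBYB B=WWWB
After move 5 (U): U=RGGG F=YROY R=WWRR B=OGWB L=YOOW
Query: D face = BBYB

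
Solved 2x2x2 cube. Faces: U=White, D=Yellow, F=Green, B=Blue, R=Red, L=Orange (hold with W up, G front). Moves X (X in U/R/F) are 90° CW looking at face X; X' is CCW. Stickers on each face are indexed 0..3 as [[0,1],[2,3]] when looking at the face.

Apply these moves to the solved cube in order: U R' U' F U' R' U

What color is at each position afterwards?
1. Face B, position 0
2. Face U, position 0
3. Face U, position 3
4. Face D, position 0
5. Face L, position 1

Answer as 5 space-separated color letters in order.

Answer: B B Y B O

Derivation:
After move 1 (U): U=WWWW F=RRGG R=BBRR B=OOBB L=GGOO
After move 2 (R'): R=BRBR U=WBWO F=RWGW D=YRYG B=YOYB
After move 3 (U'): U=BOWW F=GGGW R=RWBR B=BRYB L=YOOO
After move 4 (F): F=GGWG U=BOOO R=WWWR D=BRYG L=YYOR
After move 5 (U'): U=OOBO F=YYWG R=GGWR B=WWYB L=BROR
After move 6 (R'): R=GRGW U=OYBW F=YOWO D=BYYG B=GWRB
After move 7 (U): U=BOWY F=GRWO R=GWGW B=BRRB L=YOOR
Query 1: B[0] = B
Query 2: U[0] = B
Query 3: U[3] = Y
Query 4: D[0] = B
Query 5: L[1] = O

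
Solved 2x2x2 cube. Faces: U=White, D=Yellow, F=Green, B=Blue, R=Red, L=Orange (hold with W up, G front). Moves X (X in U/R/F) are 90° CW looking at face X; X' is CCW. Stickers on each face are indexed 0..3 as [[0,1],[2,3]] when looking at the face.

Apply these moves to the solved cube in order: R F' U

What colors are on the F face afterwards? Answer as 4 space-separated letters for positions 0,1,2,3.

Answer: B R G G

Derivation:
After move 1 (R): R=RRRR U=WGWG F=GYGY D=YBYB B=WBWB
After move 2 (F'): F=YYGG U=WGRR R=BRYR D=OOYB L=OGOW
After move 3 (U): U=RWRG F=BRGG R=WBYR B=OGWB L=YYOW
Query: F face = BRGG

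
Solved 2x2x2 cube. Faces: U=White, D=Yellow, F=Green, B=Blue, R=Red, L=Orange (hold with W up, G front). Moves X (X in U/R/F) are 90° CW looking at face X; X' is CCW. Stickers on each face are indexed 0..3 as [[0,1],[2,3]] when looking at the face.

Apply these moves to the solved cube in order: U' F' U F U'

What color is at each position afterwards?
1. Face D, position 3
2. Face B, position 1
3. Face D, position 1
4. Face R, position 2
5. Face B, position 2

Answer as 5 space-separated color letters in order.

After move 1 (U'): U=WWWW F=OOGG R=GGRR B=RRBB L=BBOO
After move 2 (F'): F=OGOG U=WWGR R=YGYR D=BOYY L=BWOW
After move 3 (U): U=GWRW F=YGOG R=RRYR B=BWBB L=OGOW
After move 4 (F): F=OYGG U=GWWG R=RRWR D=YRYY L=OBOO
After move 5 (U'): U=WGGW F=OBGG R=OYWR B=RRBB L=BWOO
Query 1: D[3] = Y
Query 2: B[1] = R
Query 3: D[1] = R
Query 4: R[2] = W
Query 5: B[2] = B

Answer: Y R R W B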